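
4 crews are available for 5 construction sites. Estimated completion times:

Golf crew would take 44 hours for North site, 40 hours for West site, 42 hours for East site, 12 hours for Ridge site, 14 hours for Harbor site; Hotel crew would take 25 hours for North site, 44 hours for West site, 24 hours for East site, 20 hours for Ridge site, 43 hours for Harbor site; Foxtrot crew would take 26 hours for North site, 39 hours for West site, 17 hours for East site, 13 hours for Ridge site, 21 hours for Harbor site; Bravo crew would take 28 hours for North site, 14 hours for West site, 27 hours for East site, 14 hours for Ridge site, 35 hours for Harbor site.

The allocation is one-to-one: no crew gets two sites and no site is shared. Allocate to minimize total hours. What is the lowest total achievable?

This is a one-to-one assignment (minimum-cost bipartite matching).
Optimal: Golf crew→Harbor site (14 hours), Hotel crew→East site (24 hours), Foxtrot crew→Ridge site (13 hours), Bravo crew→West site (14 hours) — total 14+24+13+14 = 65 hours.
Row-greedy (each crew in turn takes its cheapest remaining site) gives 71 hours, worse by 6.

Min total: 65 hours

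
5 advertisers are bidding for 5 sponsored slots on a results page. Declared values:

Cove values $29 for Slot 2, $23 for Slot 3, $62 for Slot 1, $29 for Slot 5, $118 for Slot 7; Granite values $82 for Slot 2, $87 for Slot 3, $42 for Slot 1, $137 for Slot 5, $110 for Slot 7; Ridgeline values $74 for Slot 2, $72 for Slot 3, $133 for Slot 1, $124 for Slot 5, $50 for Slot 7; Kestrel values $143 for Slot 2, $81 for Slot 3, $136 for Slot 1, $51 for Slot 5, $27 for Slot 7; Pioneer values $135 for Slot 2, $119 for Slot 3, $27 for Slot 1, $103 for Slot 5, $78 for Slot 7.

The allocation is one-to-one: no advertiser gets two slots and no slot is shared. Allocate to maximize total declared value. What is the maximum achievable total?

Maximum total: $650

Optimal: Cove→Slot 7 ($118), Granite→Slot 5 ($137), Ridgeline→Slot 1 ($133), Kestrel→Slot 2 ($143), Pioneer→Slot 3 ($119) — total 118+137+133+143+119 = $650.
Next-best assignment: Cove→Slot 7, Granite→Slot 5, Ridgeline→Slot 1, Kestrel→Slot 3, Pioneer→Slot 2 = $604.
Every other assignment is strictly worse.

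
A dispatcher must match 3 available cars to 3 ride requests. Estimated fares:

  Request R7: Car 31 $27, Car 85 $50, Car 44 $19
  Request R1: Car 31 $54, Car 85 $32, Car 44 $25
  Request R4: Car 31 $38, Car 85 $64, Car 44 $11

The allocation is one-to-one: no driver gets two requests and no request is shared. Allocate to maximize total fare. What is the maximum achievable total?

Optimal: Car 31→Request R1 ($54), Car 85→Request R4 ($64), Car 44→Request R7 ($19) — total 54+64+19 = $137.
Column-greedy (each request in turn goes to its best remaining driver) gives $115, worse by 22.
Next-best assignment: Car 31→Request R7, Car 85→Request R4, Car 44→Request R1 = $116.
No other one-to-one assignment exceeds $137.

Maximum total: $137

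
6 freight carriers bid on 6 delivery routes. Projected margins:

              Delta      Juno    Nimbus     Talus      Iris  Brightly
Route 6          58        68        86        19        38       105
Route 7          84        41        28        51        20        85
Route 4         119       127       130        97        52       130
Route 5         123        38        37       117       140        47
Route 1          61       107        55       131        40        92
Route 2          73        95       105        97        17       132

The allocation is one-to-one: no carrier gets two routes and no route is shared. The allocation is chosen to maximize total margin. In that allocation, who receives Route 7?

Treat this as an assignment problem: match each carrier to one route.
Optimal: Delta→Route 7 ($84k), Juno→Route 4 ($127k), Nimbus→Route 6 ($86k), Talus→Route 1 ($131k), Iris→Route 5 ($140k), Brightly→Route 2 ($132k) — total 84+127+86+131+140+132 = $700k.
Column-greedy (each route in turn goes to its best remaining carrier) gives $685k, worse by 15.
Next-best assignment: Delta→Route 7, Juno→Route 4, Nimbus→Route 2, Talus→Route 1, Iris→Route 5, Brightly→Route 6 = $692k.
Swapping Delta↔Talus (Delta→Route 1 $61k, Talus→Route 7 $51k) loses 103.
Every other assignment is strictly worse.
Delta's own top route is Route 5 ($123k), but forcing Delta→Route 5 and reassigning the rest optimally gives only $619k — worse by 81.

Delta receives Route 7.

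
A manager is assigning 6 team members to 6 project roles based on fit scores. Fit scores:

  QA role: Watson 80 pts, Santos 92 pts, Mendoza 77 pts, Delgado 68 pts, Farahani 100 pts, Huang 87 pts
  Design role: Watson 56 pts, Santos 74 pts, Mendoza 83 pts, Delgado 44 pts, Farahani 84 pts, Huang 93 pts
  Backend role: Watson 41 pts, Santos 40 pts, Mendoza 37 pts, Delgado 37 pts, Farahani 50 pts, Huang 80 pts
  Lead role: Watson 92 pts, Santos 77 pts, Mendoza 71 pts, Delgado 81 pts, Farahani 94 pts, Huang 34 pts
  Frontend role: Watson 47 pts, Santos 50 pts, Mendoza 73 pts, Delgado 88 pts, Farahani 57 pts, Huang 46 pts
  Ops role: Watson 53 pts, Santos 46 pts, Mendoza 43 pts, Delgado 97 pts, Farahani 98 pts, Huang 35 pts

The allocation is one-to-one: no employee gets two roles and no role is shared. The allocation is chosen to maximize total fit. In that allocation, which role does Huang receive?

This is a one-to-one assignment (maximum-weight bipartite matching).
Optimal: Watson→Lead role (92 pts), Santos→QA role (92 pts), Mendoza→Design role (83 pts), Delgado→Frontend role (88 pts), Farahani→Ops role (98 pts), Huang→Backend role (80 pts) — total 92+92+83+88+98+80 = 533 pts.
Max-entry greedy (repeatedly take the single best remaining cell) gives 495 pts, worse by 38.
Huang's own top role is Design role (93 pts), but forcing Huang→Design role and reassigning the rest optimally gives only 500 pts — worse by 33.

Huang receives Backend role.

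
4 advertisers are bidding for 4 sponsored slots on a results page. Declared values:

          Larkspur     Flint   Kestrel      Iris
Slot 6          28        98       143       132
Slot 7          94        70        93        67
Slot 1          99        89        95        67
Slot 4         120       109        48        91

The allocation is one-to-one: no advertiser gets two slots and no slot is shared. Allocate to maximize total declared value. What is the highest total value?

Maximum total: $434

This is the linear assignment problem.
Optimal: Larkspur→Slot 4 ($120), Flint→Slot 1 ($89), Kestrel→Slot 7 ($93), Iris→Slot 6 ($132) — total 120+89+93+132 = $434.
Column-greedy (each slot in turn goes to its best remaining advertiser) gives $417, worse by 17.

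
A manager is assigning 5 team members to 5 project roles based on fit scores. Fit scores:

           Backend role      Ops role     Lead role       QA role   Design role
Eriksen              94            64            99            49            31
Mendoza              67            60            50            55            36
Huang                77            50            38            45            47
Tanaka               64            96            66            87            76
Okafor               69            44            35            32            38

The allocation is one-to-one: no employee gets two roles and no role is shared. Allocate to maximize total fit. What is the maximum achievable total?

Optimal: Eriksen→Lead role (99 pts), Mendoza→QA role (55 pts), Huang→Design role (47 pts), Tanaka→Ops role (96 pts), Okafor→Backend role (69 pts) — total 99+55+47+96+69 = 366 pts.
Row-greedy (each employee in turn takes its best remaining role) gives 341 pts, worse by 25.
Checked against all permutations: 366 pts is optimal.

Maximum total: 366 pts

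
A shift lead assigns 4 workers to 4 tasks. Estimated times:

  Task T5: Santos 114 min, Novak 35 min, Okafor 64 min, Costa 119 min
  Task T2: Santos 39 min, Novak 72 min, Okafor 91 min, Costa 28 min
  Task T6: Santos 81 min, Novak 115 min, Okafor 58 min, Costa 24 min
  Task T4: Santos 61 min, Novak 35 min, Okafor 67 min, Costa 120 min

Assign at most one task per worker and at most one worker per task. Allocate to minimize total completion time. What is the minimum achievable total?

Minimum total: 162 min

This is the linear assignment problem.
Optimal: Santos→Task T2 (39 min), Novak→Task T4 (35 min), Okafor→Task T5 (64 min), Costa→Task T6 (24 min) — total 39+35+64+24 = 162 min.
Row-greedy (each worker in turn takes its cheapest remaining task) gives 252 min, worse by 90.
Next-best assignment: Santos→Task T2, Novak→Task T5, Okafor→Task T4, Costa→Task T6 = 165 min.
Swapping Santos↔Costa (Santos→Task T6 81 min, Costa→Task T2 28 min) adds 46.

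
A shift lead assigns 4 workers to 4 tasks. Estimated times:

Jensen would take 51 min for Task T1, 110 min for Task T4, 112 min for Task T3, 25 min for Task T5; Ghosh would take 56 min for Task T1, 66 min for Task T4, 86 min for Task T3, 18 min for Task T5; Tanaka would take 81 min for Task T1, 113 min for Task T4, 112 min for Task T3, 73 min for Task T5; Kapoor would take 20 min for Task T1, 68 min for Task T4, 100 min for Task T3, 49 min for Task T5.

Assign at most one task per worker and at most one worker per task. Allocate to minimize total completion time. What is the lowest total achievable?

Minimum total: 223 min

Treat this as an assignment problem: match each worker to one task.
Optimal: Jensen→Task T5 (25 min), Ghosh→Task T4 (66 min), Tanaka→Task T3 (112 min), Kapoor→Task T1 (20 min) — total 25+66+112+20 = 223 min.
Column-greedy (each task in turn goes to its cheapest remaining worker) gives 271 min, worse by 48.
Swapping Jensen↔Kapoor (Jensen→Task T1 51 min, Kapoor→Task T5 49 min) adds 55.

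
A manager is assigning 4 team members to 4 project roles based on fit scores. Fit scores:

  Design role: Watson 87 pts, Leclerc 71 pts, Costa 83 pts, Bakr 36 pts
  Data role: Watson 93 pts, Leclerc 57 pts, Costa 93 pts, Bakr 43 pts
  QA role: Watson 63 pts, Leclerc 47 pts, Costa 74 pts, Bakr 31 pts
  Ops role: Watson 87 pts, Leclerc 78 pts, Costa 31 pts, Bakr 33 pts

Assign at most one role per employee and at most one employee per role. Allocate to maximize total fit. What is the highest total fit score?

Optimal: Watson→Design role (87 pts), Leclerc→Ops role (78 pts), Costa→Data role (93 pts), Bakr→QA role (31 pts) — total 87+78+93+31 = 289 pts.
Max-entry greedy (repeatedly take the single best remaining cell) gives 285 pts, worse by 4.

Max total: 289 pts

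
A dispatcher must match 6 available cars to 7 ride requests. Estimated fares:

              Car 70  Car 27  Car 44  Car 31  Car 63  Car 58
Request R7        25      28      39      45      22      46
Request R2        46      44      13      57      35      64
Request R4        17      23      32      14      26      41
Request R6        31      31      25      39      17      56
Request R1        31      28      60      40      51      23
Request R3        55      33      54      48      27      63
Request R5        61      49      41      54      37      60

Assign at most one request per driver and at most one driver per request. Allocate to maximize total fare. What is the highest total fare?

Max total: $311

Treat this as an assignment problem: match each driver to one request.
Optimal: Car 70→Request R5 ($61), Car 27→Request R2 ($44), Car 44→Request R3 ($54), Car 31→Request R7 ($45), Car 63→Request R1 ($51), Car 58→Request R6 ($56) — total 61+44+54+45+51+56 = $311.
Column-greedy (each request in turn goes to its best remaining driver) gives $250, worse by 61.
Next-best assignment: Car 70→Request R3, Car 27→Request R5, Car 44→Request R7, Car 31→Request R2, Car 63→Request R1, Car 58→Request R6 = $307.
Swapping Car 70↔Car 27 (Car 70→Request R2 $46, Car 27→Request R5 $49) loses 10.
Checked against all permutations: $311 is optimal.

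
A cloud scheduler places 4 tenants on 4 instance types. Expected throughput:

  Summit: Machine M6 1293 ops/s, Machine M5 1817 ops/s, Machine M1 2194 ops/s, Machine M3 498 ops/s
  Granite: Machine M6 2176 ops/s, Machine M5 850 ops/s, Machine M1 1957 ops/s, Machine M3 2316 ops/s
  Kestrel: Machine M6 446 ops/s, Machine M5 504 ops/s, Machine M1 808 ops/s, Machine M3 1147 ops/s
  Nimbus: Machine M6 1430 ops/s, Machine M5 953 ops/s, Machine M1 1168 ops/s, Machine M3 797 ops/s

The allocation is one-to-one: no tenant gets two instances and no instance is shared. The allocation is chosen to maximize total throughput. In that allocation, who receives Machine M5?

Nimbus receives Machine M5.

This is the linear assignment problem.
Optimal: Summit→Machine M1 (2194 ops/s), Granite→Machine M6 (2176 ops/s), Kestrel→Machine M3 (1147 ops/s), Nimbus→Machine M5 (953 ops/s) — total 2194+2176+1147+953 = 6470 ops/s.
Column-greedy (each instance in turn goes to its best remaining tenant) gives 6308 ops/s, worse by 162.
Nimbus's own top instance is Machine M6 (1430 ops/s), but forcing Nimbus→Machine M6 and reassigning the rest optimally gives only 6444 ops/s — worse by 26.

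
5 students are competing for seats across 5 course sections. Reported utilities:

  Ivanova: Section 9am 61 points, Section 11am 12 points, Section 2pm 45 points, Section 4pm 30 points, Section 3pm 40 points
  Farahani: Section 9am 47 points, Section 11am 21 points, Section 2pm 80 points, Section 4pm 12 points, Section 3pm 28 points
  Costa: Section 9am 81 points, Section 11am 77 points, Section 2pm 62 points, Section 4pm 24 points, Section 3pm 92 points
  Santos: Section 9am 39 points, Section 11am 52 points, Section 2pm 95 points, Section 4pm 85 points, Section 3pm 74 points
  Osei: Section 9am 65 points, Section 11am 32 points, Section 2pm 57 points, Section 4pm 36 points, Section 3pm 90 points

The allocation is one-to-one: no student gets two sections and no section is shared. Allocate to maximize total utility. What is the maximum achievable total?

Optimal: Ivanova→Section 9am (61 points), Farahani→Section 2pm (80 points), Costa→Section 11am (77 points), Santos→Section 4pm (85 points), Osei→Section 3pm (90 points) — total 61+80+77+85+90 = 393 points.
Max-entry greedy (repeatedly take the single best remaining cell) gives 303 points, worse by 90.
No other one-to-one assignment exceeds 393 points.

Maximum total: 393 points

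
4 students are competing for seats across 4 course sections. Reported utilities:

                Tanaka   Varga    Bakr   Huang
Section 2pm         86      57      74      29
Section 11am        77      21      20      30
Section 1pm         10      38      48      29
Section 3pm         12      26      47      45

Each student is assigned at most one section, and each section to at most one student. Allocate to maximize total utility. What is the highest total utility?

Optimal: Tanaka→Section 11am (77 points), Varga→Section 1pm (38 points), Bakr→Section 2pm (74 points), Huang→Section 3pm (45 points) — total 77+38+74+45 = 234 points.
Next-best assignment: Tanaka→Section 11am, Varga→Section 2pm, Bakr→Section 1pm, Huang→Section 3pm = 227 points.
Every other assignment is strictly worse.

Max total: 234 points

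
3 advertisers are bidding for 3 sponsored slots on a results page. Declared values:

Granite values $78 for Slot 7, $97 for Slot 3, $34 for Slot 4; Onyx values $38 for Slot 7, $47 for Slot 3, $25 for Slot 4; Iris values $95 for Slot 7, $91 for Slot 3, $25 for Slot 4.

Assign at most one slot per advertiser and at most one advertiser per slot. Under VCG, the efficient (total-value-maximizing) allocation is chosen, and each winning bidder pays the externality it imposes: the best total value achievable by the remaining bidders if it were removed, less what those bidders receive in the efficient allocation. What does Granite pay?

Granite pays $22.

Efficient allocation: Granite→Slot 3 ($97), Onyx→Slot 4 ($25), Iris→Slot 7 ($95); total welfare W = $217.
Granite receives Slot 3 at value $97, so the others get W − 97 = $120.
Without Granite: best allocation of the remaining 2 bidders over all 3 slots is Onyx→Slot 3 ($47), Iris→Slot 7 ($95), total $142.
VCG payment = (others' best without Granite) − (others' welfare with Granite) = 142 − 120 = $22.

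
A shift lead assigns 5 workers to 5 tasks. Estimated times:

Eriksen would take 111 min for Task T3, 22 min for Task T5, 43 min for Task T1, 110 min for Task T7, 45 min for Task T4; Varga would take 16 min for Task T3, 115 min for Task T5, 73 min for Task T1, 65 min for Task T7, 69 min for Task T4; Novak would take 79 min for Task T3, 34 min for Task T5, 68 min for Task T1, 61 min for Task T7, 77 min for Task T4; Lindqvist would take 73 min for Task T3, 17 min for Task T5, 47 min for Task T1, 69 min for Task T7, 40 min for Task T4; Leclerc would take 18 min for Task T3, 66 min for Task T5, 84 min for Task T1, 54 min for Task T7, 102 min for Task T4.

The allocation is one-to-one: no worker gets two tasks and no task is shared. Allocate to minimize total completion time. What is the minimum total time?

Optimal: Eriksen→Task T1 (43 min), Varga→Task T3 (16 min), Novak→Task T5 (34 min), Lindqvist→Task T4 (40 min), Leclerc→Task T7 (54 min) — total 43+16+34+40+54 = 187 min.
Column-greedy (each task in turn goes to its cheapest remaining worker) gives 207 min, worse by 20.
Next-best assignment: Eriksen→Task T4, Varga→Task T3, Novak→Task T5, Lindqvist→Task T1, Leclerc→Task T7 = 196 min.
Checked against all permutations: 187 min is optimal.

Minimum total: 187 min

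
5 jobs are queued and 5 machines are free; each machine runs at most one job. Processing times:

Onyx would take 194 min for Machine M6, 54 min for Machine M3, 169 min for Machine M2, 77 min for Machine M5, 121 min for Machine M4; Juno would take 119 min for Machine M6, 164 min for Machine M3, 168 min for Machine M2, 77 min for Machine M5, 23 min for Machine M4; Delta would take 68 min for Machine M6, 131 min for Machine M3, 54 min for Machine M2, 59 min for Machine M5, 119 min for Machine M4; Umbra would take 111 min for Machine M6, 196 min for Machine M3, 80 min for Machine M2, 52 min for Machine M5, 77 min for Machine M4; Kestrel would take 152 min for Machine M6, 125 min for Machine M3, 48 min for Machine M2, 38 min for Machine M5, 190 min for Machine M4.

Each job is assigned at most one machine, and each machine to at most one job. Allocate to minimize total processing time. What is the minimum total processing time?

Min total: 245 min

Treat this as an assignment problem: match each job to one machine.
Optimal: Onyx→Machine M3 (54 min), Juno→Machine M4 (23 min), Delta→Machine M6 (68 min), Umbra→Machine M5 (52 min), Kestrel→Machine M2 (48 min) — total 54+23+68+52+48 = 245 min.
Row-greedy (each job in turn takes its cheapest remaining machine) gives 335 min, worse by 90.
Next-best assignment: Onyx→Machine M3, Juno→Machine M4, Delta→Machine M6, Umbra→Machine M2, Kestrel→Machine M5 = 263 min.
No other one-to-one assignment undercuts 245 min.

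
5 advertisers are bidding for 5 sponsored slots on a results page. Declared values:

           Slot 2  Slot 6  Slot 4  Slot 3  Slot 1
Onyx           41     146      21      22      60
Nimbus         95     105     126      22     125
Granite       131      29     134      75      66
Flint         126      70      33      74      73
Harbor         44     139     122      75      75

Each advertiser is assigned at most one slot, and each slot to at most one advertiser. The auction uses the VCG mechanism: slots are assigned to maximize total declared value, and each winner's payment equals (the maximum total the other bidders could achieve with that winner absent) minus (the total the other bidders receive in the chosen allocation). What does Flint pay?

Flint pays $44.

Efficient allocation: Onyx→Slot 6 ($146), Nimbus→Slot 1 ($125), Granite→Slot 4 ($134), Flint→Slot 2 ($126), Harbor→Slot 3 ($75); total welfare W = $606.
Flint receives Slot 2 at value $126, so the others get W − 126 = $480.
Without Flint: best allocation of the remaining 4 bidders over all 5 slots is Onyx→Slot 6 ($146), Nimbus→Slot 1 ($125), Granite→Slot 2 ($131), Harbor→Slot 4 ($122), total $524.
VCG payment = (others' best without Flint) − (others' welfare with Flint) = 524 − 480 = $44.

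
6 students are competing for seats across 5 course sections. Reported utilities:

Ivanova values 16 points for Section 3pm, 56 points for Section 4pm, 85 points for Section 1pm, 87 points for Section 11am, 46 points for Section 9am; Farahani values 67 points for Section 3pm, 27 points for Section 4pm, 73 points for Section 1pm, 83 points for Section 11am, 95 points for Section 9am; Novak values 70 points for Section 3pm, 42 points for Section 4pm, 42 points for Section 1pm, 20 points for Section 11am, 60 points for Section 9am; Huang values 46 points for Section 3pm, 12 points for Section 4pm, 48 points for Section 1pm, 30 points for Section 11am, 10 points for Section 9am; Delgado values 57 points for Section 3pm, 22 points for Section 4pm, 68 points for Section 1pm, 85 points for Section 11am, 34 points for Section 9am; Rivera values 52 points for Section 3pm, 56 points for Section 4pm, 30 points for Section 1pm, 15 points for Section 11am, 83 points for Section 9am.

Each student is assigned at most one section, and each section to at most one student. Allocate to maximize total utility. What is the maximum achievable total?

Treat this as an assignment problem: match each student to one section.
Optimal: Novak→Section 3pm (70 points), Rivera→Section 4pm (56 points), Ivanova→Section 1pm (85 points), Delgado→Section 11am (85 points), Farahani→Section 9am (95 points) — total 70+56+85+85+95 = 391 points.
Row-greedy (each student in turn takes its best remaining section) gives 322 points, worse by 69.
Checked against all permutations: 391 points is optimal.

Max total: 391 points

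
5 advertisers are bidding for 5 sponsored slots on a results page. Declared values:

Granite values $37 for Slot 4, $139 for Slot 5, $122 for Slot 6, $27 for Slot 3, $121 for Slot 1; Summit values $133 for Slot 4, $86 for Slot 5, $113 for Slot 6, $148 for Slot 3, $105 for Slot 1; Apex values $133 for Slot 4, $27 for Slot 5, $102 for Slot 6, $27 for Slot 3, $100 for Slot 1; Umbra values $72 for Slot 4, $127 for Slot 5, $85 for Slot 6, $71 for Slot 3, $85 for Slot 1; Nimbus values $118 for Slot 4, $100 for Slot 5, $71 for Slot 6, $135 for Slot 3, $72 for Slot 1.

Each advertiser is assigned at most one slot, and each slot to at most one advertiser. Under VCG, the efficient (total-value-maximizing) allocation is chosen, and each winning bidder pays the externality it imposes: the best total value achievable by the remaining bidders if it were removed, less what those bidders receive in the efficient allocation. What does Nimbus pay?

Efficient allocation: Granite→Slot 1 ($121), Summit→Slot 6 ($113), Apex→Slot 4 ($133), Umbra→Slot 5 ($127), Nimbus→Slot 3 ($135); total welfare W = $629.
Nimbus receives Slot 3 at value $135, so the others get W − 135 = $494.
Without Nimbus: best allocation of the remaining 4 bidders over all 5 slots is Granite→Slot 6 ($122), Summit→Slot 3 ($148), Apex→Slot 4 ($133), Umbra→Slot 5 ($127), total $530.
VCG payment = (others' best without Nimbus) − (others' welfare with Nimbus) = 530 − 494 = $36.

Nimbus pays $36.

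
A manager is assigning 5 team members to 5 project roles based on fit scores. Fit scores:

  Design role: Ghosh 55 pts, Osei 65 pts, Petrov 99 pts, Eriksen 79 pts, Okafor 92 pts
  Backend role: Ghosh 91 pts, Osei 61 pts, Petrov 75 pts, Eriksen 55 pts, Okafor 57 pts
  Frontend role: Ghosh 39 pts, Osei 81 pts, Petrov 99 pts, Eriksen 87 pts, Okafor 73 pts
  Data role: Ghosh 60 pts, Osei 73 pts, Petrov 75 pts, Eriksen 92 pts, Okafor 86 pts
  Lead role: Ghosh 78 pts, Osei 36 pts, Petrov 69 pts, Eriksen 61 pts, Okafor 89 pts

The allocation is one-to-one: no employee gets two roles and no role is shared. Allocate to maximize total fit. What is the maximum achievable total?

Max total: 452 pts

Optimal: Ghosh→Backend role (91 pts), Osei→Frontend role (81 pts), Petrov→Design role (99 pts), Eriksen→Data role (92 pts), Okafor→Lead role (89 pts) — total 91+81+99+92+89 = 452 pts.
Column-greedy (each role in turn goes to its best remaining employee) gives 399 pts, worse by 53.
Swapping Eriksen↔Ghosh (Eriksen→Backend role 55 pts, Ghosh→Data role 60 pts) loses 68.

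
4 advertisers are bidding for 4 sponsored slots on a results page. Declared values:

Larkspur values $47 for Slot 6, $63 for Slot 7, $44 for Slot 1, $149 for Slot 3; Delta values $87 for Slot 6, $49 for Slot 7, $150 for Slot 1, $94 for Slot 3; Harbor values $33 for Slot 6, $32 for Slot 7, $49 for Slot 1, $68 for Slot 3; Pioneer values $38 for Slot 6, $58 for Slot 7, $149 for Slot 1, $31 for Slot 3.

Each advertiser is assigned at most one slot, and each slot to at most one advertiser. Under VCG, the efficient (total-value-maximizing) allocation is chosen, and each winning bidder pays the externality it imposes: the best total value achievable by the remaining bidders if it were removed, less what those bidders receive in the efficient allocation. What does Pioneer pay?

Efficient allocation: Larkspur→Slot 3 ($149), Delta→Slot 6 ($87), Harbor→Slot 7 ($32), Pioneer→Slot 1 ($149); total welfare W = $417.
Pioneer receives Slot 1 at value $149, so the others get W − 149 = $268.
Without Pioneer: best allocation of the remaining 3 bidders over all 4 slots is Larkspur→Slot 3 ($149), Delta→Slot 1 ($150), Harbor→Slot 6 ($33), total $332.
VCG payment = (others' best without Pioneer) − (others' welfare with Pioneer) = 332 − 268 = $64.

Pioneer pays $64.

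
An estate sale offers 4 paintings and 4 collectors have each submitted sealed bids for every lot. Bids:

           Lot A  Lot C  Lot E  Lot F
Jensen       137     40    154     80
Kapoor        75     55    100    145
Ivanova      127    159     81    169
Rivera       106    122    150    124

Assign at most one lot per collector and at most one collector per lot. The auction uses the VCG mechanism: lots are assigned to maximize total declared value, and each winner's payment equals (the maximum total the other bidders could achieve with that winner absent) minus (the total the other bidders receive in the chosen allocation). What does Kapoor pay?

Efficient allocation: Jensen→Lot A ($137), Kapoor→Lot F ($145), Ivanova→Lot C ($159), Rivera→Lot E ($150); total welfare W = $591.
Kapoor receives Lot F at value $145, so the others get W − 145 = $446.
Without Kapoor: best allocation of the remaining 3 bidders over all 4 lots is Jensen→Lot A ($137), Ivanova→Lot F ($169), Rivera→Lot E ($150), total $456.
VCG payment = (others' best without Kapoor) − (others' welfare with Kapoor) = 456 − 446 = $10.

Kapoor pays $10.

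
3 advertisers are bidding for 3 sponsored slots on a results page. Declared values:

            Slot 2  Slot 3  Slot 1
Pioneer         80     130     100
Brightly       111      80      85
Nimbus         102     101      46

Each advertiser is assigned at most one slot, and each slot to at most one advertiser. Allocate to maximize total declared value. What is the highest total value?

Optimal: Pioneer→Slot 3 ($130), Brightly→Slot 1 ($85), Nimbus→Slot 2 ($102) — total 130+85+102 = $317.
Row-greedy (each advertiser in turn takes its best remaining slot) gives $287, worse by 30.
No other one-to-one assignment exceeds $317.

Max total: $317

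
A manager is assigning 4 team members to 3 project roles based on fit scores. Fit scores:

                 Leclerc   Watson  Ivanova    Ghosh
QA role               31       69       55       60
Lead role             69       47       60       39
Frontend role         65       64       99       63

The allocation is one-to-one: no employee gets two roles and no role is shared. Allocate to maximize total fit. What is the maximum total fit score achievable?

Optimal: Watson→QA role (69 pts), Leclerc→Lead role (69 pts), Ivanova→Frontend role (99 pts) — total 69+69+99 = 237 pts.
Next-best assignment: Ghosh→QA role, Leclerc→Lead role, Ivanova→Frontend role = 228 pts.

Max total: 237 pts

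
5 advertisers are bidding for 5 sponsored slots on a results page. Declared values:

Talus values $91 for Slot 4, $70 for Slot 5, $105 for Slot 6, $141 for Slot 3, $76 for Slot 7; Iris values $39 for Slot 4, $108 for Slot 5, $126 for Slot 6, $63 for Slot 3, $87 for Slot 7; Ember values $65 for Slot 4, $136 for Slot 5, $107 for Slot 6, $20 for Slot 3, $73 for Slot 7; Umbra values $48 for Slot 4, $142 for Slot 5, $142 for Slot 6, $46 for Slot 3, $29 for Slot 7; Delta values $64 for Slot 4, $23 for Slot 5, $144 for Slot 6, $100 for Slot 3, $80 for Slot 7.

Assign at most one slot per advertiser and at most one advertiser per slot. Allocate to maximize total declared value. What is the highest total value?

Treat this as an assignment problem: match each advertiser to one slot.
Optimal: Talus→Slot 3 ($141), Iris→Slot 7 ($87), Ember→Slot 4 ($65), Umbra→Slot 5 ($142), Delta→Slot 6 ($144) — total 141+87+65+142+144 = $579.
Column-greedy (each slot in turn goes to its best remaining advertiser) gives $513, worse by 66.
Next-best assignment: Talus→Slot 3, Iris→Slot 7, Ember→Slot 5, Umbra→Slot 6, Delta→Slot 4 = $570.
Swapping Ember↔Talus (Ember→Slot 3 $20, Talus→Slot 4 $91) loses 95.

Maximum total: $579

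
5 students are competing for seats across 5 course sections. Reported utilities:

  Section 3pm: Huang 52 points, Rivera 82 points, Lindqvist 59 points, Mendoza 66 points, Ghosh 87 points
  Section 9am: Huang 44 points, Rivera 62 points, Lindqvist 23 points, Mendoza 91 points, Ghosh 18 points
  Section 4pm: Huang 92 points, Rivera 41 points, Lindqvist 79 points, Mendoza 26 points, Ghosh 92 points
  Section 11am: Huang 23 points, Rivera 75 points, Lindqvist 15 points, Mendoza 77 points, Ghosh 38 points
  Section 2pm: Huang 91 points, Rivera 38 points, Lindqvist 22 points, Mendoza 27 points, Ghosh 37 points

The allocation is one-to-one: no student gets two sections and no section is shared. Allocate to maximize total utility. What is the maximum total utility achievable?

Max total: 423 points

This is a one-to-one assignment (maximum-weight bipartite matching).
Optimal: Huang→Section 2pm (91 points), Rivera→Section 11am (75 points), Lindqvist→Section 4pm (79 points), Mendoza→Section 9am (91 points), Ghosh→Section 3pm (87 points) — total 91+75+79+91+87 = 423 points.
Column-greedy (each section in turn goes to its best remaining student) gives 367 points, worse by 56.
Next-best assignment: Huang→Section 2pm, Rivera→Section 11am, Lindqvist→Section 3pm, Mendoza→Section 9am, Ghosh→Section 4pm = 408 points.
Swapping Ghosh↔Huang (Ghosh→Section 2pm 37 points, Huang→Section 3pm 52 points) loses 89.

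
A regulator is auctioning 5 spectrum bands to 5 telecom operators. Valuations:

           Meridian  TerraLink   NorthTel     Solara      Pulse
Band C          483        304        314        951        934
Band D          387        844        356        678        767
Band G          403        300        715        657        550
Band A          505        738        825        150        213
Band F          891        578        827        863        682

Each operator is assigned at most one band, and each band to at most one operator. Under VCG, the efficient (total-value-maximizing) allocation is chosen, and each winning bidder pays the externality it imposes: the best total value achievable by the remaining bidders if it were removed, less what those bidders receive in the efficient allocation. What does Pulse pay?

Pulse pays $294M.

Efficient allocation: Meridian→Band F ($891M), TerraLink→Band D ($844M), NorthTel→Band A ($825M), Solara→Band G ($657M), Pulse→Band C ($934M); total welfare W = $4151M.
Pulse receives Band C at value $934M, so the others get W − 934 = $3217M.
Without Pulse: best allocation of the remaining 4 bidders over all 5 bands is Meridian→Band F ($891M), TerraLink→Band D ($844M), NorthTel→Band A ($825M), Solara→Band C ($951M), total $3511M.
VCG payment = (others' best without Pulse) − (others' welfare with Pulse) = 3511 − 3217 = $294M.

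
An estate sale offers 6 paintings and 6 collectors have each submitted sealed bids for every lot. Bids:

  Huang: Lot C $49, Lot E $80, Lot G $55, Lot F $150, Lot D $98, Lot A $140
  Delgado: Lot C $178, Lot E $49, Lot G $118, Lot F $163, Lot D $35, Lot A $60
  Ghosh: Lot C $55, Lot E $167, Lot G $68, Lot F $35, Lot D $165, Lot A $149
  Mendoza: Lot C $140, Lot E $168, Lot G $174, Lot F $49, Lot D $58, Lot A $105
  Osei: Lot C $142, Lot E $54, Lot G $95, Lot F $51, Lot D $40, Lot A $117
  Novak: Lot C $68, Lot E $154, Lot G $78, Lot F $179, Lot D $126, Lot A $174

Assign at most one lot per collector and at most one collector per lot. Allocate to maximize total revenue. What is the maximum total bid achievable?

Optimal: Huang→Lot F ($150), Delgado→Lot C ($178), Ghosh→Lot D ($165), Mendoza→Lot G ($174), Osei→Lot A ($117), Novak→Lot E ($154) — total 150+178+165+174+117+154 = $938.
Max-entry greedy (repeatedly take the single best remaining cell) gives $878, worse by 60.

Max total: $938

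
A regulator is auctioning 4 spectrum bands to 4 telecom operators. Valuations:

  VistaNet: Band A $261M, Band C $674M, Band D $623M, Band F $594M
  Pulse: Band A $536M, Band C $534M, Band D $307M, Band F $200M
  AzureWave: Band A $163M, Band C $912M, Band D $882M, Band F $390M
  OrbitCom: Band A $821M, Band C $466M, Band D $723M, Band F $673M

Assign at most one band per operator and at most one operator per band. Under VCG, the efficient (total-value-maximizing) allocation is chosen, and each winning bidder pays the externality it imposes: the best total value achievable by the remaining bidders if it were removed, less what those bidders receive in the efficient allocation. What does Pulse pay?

Pulse pays $80M.

Efficient allocation: VistaNet→Band F ($594M), Pulse→Band C ($534M), AzureWave→Band D ($882M), OrbitCom→Band A ($821M); total welfare W = $2831M.
Pulse receives Band C at value $534M, so the others get W − 534 = $2297M.
Without Pulse: best allocation of the remaining 3 bidders over all 4 bands is VistaNet→Band C ($674M), AzureWave→Band D ($882M), OrbitCom→Band A ($821M), total $2377M.
VCG payment = (others' best without Pulse) − (others' welfare with Pulse) = 2377 − 2297 = $80M.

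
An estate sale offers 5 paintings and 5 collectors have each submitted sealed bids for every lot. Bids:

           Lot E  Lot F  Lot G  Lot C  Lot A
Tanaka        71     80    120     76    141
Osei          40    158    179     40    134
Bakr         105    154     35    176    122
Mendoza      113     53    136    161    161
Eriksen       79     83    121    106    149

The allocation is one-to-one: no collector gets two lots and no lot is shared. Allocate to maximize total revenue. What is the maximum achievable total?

This is a one-to-one assignment (maximum-weight bipartite matching).
Optimal: Tanaka→Lot G ($120), Osei→Lot F ($158), Bakr→Lot C ($176), Mendoza→Lot E ($113), Eriksen→Lot A ($149) — total 120+158+176+113+149 = $716.
Row-greedy (each collector in turn takes its best remaining lot) gives $692, worse by 24.
Next-best assignment: Tanaka→Lot E, Osei→Lot G, Bakr→Lot F, Mendoza→Lot C, Eriksen→Lot A = $714.

Maximum total: $716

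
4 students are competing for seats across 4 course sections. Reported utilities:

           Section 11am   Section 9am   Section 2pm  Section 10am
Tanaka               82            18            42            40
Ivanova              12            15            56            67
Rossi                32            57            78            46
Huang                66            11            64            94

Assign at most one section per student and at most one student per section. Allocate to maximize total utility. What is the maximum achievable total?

Optimal: Tanaka→Section 11am (82 points), Ivanova→Section 2pm (56 points), Rossi→Section 9am (57 points), Huang→Section 10am (94 points) — total 82+56+57+94 = 289 points.
Column-greedy (each section in turn goes to its best remaining student) gives 270 points, worse by 19.

Max total: 289 points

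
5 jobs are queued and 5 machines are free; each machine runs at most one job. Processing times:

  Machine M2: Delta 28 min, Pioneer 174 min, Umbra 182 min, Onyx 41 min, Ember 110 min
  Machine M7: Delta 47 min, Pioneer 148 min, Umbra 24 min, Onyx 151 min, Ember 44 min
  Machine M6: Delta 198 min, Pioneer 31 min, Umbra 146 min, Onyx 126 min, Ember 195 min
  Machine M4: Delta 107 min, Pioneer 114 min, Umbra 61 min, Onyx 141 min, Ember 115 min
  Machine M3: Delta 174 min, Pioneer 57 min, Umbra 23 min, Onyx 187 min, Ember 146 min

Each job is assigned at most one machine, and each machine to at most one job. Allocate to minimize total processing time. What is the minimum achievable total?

Min total: 246 min

Optimal: Delta→Machine M4 (107 min), Pioneer→Machine M6 (31 min), Umbra→Machine M3 (23 min), Onyx→Machine M2 (41 min), Ember→Machine M7 (44 min) — total 107+31+23+41+44 = 246 min.
Column-greedy (each machine in turn goes to its cheapest remaining job) gives 385 min, worse by 139.
Swapping Pioneer↔Ember (Pioneer→Machine M7 148 min, Ember→Machine M6 195 min) adds 268.
Checked against all permutations: 246 min is optimal.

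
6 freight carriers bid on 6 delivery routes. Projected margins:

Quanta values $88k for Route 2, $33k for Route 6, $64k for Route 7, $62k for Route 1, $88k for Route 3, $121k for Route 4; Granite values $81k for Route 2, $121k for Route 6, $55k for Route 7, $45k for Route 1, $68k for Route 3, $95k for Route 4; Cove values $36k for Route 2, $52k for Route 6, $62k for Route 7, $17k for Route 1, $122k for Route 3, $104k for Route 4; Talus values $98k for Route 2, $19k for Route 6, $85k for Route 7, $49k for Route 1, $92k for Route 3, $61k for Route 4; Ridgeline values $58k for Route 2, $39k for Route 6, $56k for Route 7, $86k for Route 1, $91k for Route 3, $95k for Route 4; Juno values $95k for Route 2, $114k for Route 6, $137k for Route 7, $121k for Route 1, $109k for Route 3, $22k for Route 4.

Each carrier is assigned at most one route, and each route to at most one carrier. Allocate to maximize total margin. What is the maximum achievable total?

Max total: $685k

Optimal: Quanta→Route 4 ($121k), Granite→Route 6 ($121k), Cove→Route 3 ($122k), Talus→Route 2 ($98k), Ridgeline→Route 1 ($86k), Juno→Route 7 ($137k) — total 121+121+122+98+86+137 = $685k.
Swapping Quanta↔Juno (Quanta→Route 7 $64k, Juno→Route 4 $22k) loses 172.
Checked against all permutations: $685k is optimal.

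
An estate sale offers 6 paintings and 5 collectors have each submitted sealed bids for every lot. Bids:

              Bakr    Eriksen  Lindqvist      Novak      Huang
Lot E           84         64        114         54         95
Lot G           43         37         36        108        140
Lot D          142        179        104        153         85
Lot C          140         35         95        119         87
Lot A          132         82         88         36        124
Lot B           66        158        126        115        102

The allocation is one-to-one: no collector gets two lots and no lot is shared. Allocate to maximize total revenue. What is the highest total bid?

Maximum total: $705

Optimal: Bakr→Lot C ($140), Eriksen→Lot B ($158), Lindqvist→Lot E ($114), Novak→Lot D ($153), Huang→Lot G ($140) — total 140+158+114+153+140 = $705.
Max-entry greedy (repeatedly take the single best remaining cell) gives $639, worse by 66.
Next-best assignment: Bakr→Lot A, Eriksen→Lot B, Lindqvist→Lot E, Novak→Lot D, Huang→Lot G = $697.
Swapping Bakr↔Huang (Bakr→Lot G $43, Huang→Lot C $87) loses 150.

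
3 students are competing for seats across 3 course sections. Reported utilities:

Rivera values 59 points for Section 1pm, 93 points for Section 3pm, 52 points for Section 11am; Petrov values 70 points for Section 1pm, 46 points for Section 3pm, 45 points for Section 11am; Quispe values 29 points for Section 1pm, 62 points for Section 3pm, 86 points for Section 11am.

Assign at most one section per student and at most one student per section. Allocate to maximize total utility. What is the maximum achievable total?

Optimal: Rivera→Section 3pm (93 points), Petrov→Section 1pm (70 points), Quispe→Section 11am (86 points) — total 93+70+86 = 249 points.
Next-best assignment: Rivera→Section 1pm, Petrov→Section 3pm, Quispe→Section 11am = 191 points.
Swapping Rivera↔Petrov (Rivera→Section 1pm 59 points, Petrov→Section 3pm 46 points) loses 58.
Checked against all permutations: 249 points is optimal.

Max total: 249 points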